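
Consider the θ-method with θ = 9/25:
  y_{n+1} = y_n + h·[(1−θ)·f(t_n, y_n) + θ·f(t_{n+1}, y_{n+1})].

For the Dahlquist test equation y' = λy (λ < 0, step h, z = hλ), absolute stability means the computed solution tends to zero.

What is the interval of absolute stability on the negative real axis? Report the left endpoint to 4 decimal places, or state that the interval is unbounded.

With y'=λy (z=hλ):
  y_{n+1} = y_n + z·[16/25·y_n + 9/25·y_{n+1}] ⇒ (1 − 9/25z)y_{n+1} = (1 + 16/25z)y_n
  Hence R(z) = (1 + 16/25z)/(1 − 9/25z).

Need |R(x)|<1, x<0.
x=-0.77: |R|=0.3971
R=−1: 1+16/25x = −1+9/25x ⇒ -7/25x=2 ⇒ x=2/(-7/25)=-7.1429
Confirm numerically:
  x=-7.060: |R|=0.99345 <1
  x=-5.699: |R|=0.86752 <1
  x=-3.119: |R|=0.46926 <1
  x=-7.459: |R|=1.02402 >1
  x=-7.430: |R|=1.02188 >1
Stable set (-7.1429, 0).

(-7.1429, 0).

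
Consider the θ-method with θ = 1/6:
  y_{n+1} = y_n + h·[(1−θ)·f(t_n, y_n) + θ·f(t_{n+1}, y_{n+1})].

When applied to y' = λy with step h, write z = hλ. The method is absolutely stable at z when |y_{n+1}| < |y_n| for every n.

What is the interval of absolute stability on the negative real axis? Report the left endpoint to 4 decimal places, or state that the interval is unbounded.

(-3.0000, 0).

Set f=λy, z=hλ:
  y_{n+1} = y_n + z·[5/6·y_n + 1/6·y_{n+1}] ⇒ (1 − 1/6z)y_{n+1} = (1 + 5/6z)y_n
  Hence R(z) = (1 + 5/6z)/(1 − 1/6z).

Need |R(x)|<1, x<0.
x=-0.3: |R|=0.7143
R=−1: 1+5/6x = −1+1/6x ⇒ -2/3x=2 ⇒ x=2/(-2/3)=-3.0000
Confirm numerically:
  x=-2.724: |R|=0.87345 <1
  x=-1.566: |R|=0.24187 <1
  x=-1.508: |R|=0.20511 <1
  x=-1.275: |R|=0.05155 <1
  x=-3.505: |R|=1.21252 >1
  x=-3.455: |R|=1.19249 >1
  x=-3.292: |R|=1.12570 >1
Interval (-3.0000, 0).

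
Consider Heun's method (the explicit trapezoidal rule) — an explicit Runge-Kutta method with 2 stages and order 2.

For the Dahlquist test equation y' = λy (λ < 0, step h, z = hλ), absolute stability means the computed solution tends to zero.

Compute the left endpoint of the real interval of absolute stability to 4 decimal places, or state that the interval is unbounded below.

Set f=λy, z=hλ:
  order 2, 2-stage ⇒ R(z)=1+z+z^2/2
  (e.g. R(-0.7)=0.54500, |R|=0.54500)

Find x<0 with |R(x)|<1.
x=-0.7: |R|=0.5450
|R(-1.82)|=0.8362 |R(-1.44)|=0.5968 |R(-1.19)|=0.5181
Bisect:
  x_lo=-2.3931 |R|=1.4703  x_hi=-0.1754 |R|=0.8400
  mid=-1.28425 |R|=0.54040 →hi
  mid=-1.83866 |R|=0.85168 →hi
  mid=-2.11587 |R|=1.12258 →lo
  mid=-1.97726 |R|=0.97752 →hi
  mid=-2.04657 |R|=1.04765 →lo
  mid=-2.01191 |R|=1.01199 →lo
  mid=-1.99459 |R|=0.99460 →hi
  mid=-2.00325 |R|=1.00326 →lo
  mid=-1.99892 |R|=0.99892 →hi
  mid=-2.00109 |R|=1.00109 →lo
  ...
  [-2.00000,-1.99987] ⇒ x*=-2.0000
Stable set (-2.0000, 0).

left endpoint -2.0000.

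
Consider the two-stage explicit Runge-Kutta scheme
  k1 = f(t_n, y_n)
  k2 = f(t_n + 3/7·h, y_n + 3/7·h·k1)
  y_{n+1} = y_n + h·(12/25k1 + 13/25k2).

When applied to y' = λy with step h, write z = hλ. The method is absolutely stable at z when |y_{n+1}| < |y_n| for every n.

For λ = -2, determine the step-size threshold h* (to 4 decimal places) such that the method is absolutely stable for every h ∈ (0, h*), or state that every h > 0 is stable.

Set f=λy, z=hλ:
  k1=λy_n ⇒ h·k1=z·y_n;  k2=λ(1+3/7z)y_n ⇒ h·k2=z(1+3/7z)y_n
  y_{n+1}/y_n = 1 + 12/25z + 13/25z(1+3/7z) = 1 + z + 39/175z²
  R(z) = 1 + z + 39/175z².

Need |R(x)|<1, x<0.
x=-0.49: |R|=0.5635
R=1: x+39/175x²=0 ⇒ x=−175/39=-4.4872; min R=1−1/(4·39/175)=-0.1218>−1
Confirm numerically:
  x=-3.355: |R|=0.15349 <1
  x=-2.864: |R|=0.03602 <1
  x=-1.930: |R|=0.09988 <1
  x=-4.871: |R|=1.41665 >1
  x=-4.553: |R|=1.06679 >1
Interval (-4.4872, 0).

(-4.4872,0); λ=-2 ⇒ h* = (175/39)/2 = 2.2436.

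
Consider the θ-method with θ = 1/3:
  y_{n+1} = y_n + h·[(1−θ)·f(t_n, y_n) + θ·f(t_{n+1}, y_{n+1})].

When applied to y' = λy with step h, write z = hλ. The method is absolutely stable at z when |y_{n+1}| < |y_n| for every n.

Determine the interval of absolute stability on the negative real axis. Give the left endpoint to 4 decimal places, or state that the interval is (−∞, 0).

Test eqn y'=λy, z=hλ:
  y_{n+1} = y_n + z·[2/3·y_n + 1/3·y_{n+1}] ⇒ (1 − 1/3z)y_{n+1} = (1 + 2/3z)y_n
  R(z) = (1 + 2/3z)/(1 − 1/3z).

Solve |R(x)|<1 on ℝ⁻.
x=-1.09: |R|=0.2005
R=−1: 1+2/3x = −1+1/3x ⇒ -1/3x=2 ⇒ x=2/(-1/3)=-6.0000
Confirm numerically:
  x=-5.415: |R|=0.93048 <1
  x=-5.379: |R|=0.92589 <1
  x=-4.143: |R|=0.74003 <1
  x=-6.395: |R|=1.04204 >1
  x=-6.033: |R|=1.00365 >1
Stable set (-6.0000, 0).

z∈(-6.0000,0).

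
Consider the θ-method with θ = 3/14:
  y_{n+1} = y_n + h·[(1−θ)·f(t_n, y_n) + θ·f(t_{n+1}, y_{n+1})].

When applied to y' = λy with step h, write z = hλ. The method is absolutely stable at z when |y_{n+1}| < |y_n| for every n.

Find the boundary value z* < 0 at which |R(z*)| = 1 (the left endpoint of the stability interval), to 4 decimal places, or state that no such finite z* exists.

Set f=λy, z=hλ:
  y_{n+1} = y_n + z·[11/14·y_n + 3/14·y_{n+1}] ⇒ (1 − 3/14z)y_{n+1} = (1 + 11/14z)y_n
  R(z) = (1 + 11/14z)/(1 − 3/14z).

Find x<0 with |R(x)|<1.
x=-1.53: |R|=0.1522
R=−1: 1+11/14x = −1+3/14x ⇒ -4/7x=2 ⇒ x=2/(-4/7)=-3.5000
Confirm numerically:
  x=-2.605: |R|=0.67179 <1
  x=-2.139: |R|=0.46672 <1
  x=-2.050: |R|=0.42432 <1
  x=-1.630: |R|=0.20805 <1
  x=-3.603: |R|=1.03321 >1
  x=-3.557: |R|=1.01848 >1
Stable set (-3.5000, 0).

left endpoint -3.5000.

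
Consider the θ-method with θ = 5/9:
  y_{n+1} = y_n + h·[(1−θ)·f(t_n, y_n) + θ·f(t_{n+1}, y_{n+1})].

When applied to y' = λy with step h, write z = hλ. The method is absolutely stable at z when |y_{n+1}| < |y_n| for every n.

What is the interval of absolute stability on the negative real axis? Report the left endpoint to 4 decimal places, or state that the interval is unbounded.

With y'=λy (z=hλ):
  y_{n+1} = y_n + z·[4/9·y_n + 5/9·y_{n+1}] ⇒ (1 − 5/9z)y_{n+1} = (1 + 4/9z)y_n
  so R(z) = (1 + 4/9z)/(1 − 5/9z).

Need |R(x)|<1, x<0.
x=-0.8: |R|=0.4462
x=-2: |R|=0.0526
x=-10: |R|=0.5254
x=-100: |R|=0.7682
θ=5/9≥1/2 ⇒ |1+4/9x|<|1−5/9x| ∀x<0 ⇒ stable on all of ℝ⁻.

interval (−∞, 0).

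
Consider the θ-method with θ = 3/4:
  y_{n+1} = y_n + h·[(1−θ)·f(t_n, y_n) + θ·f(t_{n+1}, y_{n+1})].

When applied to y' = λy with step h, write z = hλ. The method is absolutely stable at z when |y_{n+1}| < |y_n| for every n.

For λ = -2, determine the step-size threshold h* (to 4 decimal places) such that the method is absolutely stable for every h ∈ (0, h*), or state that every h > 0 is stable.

interval (−∞, 0). Any h>0 works for λ=-2.

Set f=λy, z=hλ:
  y_{n+1} = y_n + z·[1/4·y_n + 3/4·y_{n+1}] ⇒ (1 − 3/4z)y_{n+1} = (1 + 1/4z)y_n
  Hence R(z) = (1 + 1/4z)/(1 − 3/4z).

Find x<0 with |R(x)|<1.
x=-1.8: |R|=0.2340
x=-2: |R|=0.2000
x=-10: |R|=0.1765
x=-100: |R|=0.3158
θ=3/4≥1/2 ⇒ |1+1/4x|<|1−3/4x| ∀x<0 ⇒ stable on all of ℝ⁻.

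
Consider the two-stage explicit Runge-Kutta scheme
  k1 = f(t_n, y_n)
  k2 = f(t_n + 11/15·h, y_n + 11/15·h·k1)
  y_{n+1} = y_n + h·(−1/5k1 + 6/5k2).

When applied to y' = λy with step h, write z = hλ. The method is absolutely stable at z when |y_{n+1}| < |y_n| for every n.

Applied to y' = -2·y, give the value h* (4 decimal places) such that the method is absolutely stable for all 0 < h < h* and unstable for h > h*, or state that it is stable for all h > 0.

Test eqn y'=λy, z=hλ:
  k1=λy_n ⇒ h·k1=z·y_n;  k2=λ(1+11/15z)y_n ⇒ h·k2=z(1+11/15z)y_n
  y_{n+1}/y_n = 1 − 1/5z + 6/5z(1+11/15z) = 1 + z + 22/25z²
  ⇒ R(z) = 1 + z + 22/25z².

Boundary: |R(x)|=1, x<0.
x=-1.31: |R|=1.2002
R=1: x+22/25x²=0 ⇒ x=−25/22=-1.1364; min R=1−1/(4·22/25)=0.7159>−1
Confirm numerically:
  x=-0.841: |R|=0.78141 <1
  x=-0.673: |R|=0.72558 <1
  x=-0.622: |R|=0.71846 <1
  x=-1.482: |R|=1.45077 >1
  x=-1.377: |R|=1.29159 >1
  x=-1.355: |R|=1.26070 >1
Stable set (-1.1364, 0).

(-1.1364,0); λ=-2 ⇒ h* = (25/22)/2 = 0.5682.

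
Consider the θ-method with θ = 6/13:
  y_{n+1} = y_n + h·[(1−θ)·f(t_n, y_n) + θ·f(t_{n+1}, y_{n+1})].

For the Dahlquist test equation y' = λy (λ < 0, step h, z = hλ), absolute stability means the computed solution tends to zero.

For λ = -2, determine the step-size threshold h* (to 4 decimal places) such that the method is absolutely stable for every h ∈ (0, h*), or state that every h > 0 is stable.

Test eqn y'=λy, z=hλ:
  y_{n+1} = y_n + z·[7/13·y_n + 6/13·y_{n+1}] ⇒ (1 − 6/13z)y_{n+1} = (1 + 7/13z)y_n
  so R(z) = (1 + 7/13z)/(1 − 6/13z).

Need |R(x)|<1, x<0.
x=-1.37: |R|=0.1607
R=−1: 1+7/13x = −1+6/13x ⇒ -1/13x=2 ⇒ x=2/(-1/13)=-26.0000
Confirm numerically:
  x=-24.707: |R|=0.99198 <1
  x=-14.244: |R|=0.88061 <1
  x=-11.735: |R|=0.82898 <1
  x=-11.241: |R|=0.81654 <1
  x=-26.429: |R|=1.00250 >1
  x=-26.250: |R|=1.00147 >1
Stable set (-26.0000, 0).

(-26.0000,0); λ=-2 ⇒ h* = (26)/2 = 13.0000.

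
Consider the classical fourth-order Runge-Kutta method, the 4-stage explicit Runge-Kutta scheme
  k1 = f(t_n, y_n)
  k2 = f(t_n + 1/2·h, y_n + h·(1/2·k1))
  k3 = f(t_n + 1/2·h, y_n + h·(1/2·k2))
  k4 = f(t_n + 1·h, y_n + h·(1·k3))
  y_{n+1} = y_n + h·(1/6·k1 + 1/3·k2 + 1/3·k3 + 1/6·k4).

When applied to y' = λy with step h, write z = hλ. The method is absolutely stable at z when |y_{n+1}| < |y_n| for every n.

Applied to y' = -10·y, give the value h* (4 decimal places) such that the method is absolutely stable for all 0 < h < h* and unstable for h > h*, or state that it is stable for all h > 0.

With y'=λy (z=hλ):
  order 4, 4-stage ⇒ R(z)=1+z+z^2/2+z^3/6+z^4/24
  (e.g. R(-0.75)=0.47412, |R|=0.47412)

Boundary: |R(x)|=1, x<0.
x=-0.75: |R|=0.4741
|R(-2.98)|=1.3355 |R(-2.71)|=0.8923 |R(-0.62)|=0.5386
Bisect:
  x_lo=-3.3164 |R|=2.1438  x_hi=-0.3830 |R|=0.6819
  mid=-1.84970 |R|=0.29398 →hi
  mid=-2.58304 |R|=0.73549 →hi
  mid=-2.94971 |R|=1.27754 →lo
  mid=-2.76637 |R|=0.97185 →hi
  mid=-2.85804 |R|=1.11534 →lo
  mid=-2.81221 |R|=1.04134 →lo
  mid=-2.78929 |R|=1.00604 →lo
  mid=-2.77783 |R|=0.98881 →hi
  mid=-2.78356 |R|=0.99739 →hi
  ...
  [-2.78535,-2.78517] ⇒ x*=-2.7853
Interval (-2.7853, 0).

(-2.7853,0); λ=-10 ⇒ h* = 0.2785.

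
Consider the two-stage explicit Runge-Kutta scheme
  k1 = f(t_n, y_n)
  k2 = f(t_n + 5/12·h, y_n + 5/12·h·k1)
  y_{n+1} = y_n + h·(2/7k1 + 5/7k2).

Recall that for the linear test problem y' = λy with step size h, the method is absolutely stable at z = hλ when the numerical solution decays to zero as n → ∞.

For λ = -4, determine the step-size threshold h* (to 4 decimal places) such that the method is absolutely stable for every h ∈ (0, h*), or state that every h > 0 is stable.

On y'=λy, z=hλ:
  k1=λy_n ⇒ h·k1=z·y_n;  k2=λ(1+5/12z)y_n ⇒ h·k2=z(1+5/12z)y_n
  y_{n+1}/y_n = 1 + 2/7z + 5/7z(1+5/12z) = 1 + z + 25/84z²
  R(z) = 1 + z + 25/84z².

Find x<0 with |R(x)|<1.
x=-0.63: |R|=0.4881
R=1: x+25/84x²=0 ⇒ x=−84/25=-3.3600; min R=1−1/(4·25/84)=0.1600>−1
Confirm numerically:
  x=-3.051: |R|=0.71942 <1
  x=-2.590: |R|=0.40646 <1
  x=-1.998: |R|=0.19010 <1
  x=-3.694: |R|=1.36720 >1
  x=-3.548: |R|=1.19852 >1
  x=-3.472: |R|=1.11573 >1
So |R|<1 on (-3.3600, 0).

(-3.3600,0); λ=-4 ⇒ h* = (84/25)/4 = 0.8400.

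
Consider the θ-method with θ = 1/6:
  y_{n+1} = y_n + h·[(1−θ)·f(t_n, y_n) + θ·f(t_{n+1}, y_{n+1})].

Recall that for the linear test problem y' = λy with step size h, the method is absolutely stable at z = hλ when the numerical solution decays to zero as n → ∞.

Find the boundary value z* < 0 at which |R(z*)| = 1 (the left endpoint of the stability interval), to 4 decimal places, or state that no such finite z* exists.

On y'=λy, z=hλ:
  y_{n+1} = y_n + z·[5/6·y_n + 1/6·y_{n+1}] ⇒ (1 − 1/6z)y_{n+1} = (1 + 5/6z)y_n
  Hence R(z) = (1 + 5/6z)/(1 − 1/6z).

Boundary: |R(x)|=1, x<0.
x=-1.13: |R|=0.0491
R=−1: 1+5/6x = −1+1/6x ⇒ -2/3x=2 ⇒ x=2/(-2/3)=-3.0000
Confirm numerically:
  x=-2.569: |R|=0.79881 <1
  x=-2.153: |R|=0.58445 <1
  x=-2.066: |R|=0.53682 <1
  x=-3.179: |R|=1.07800 >1
  x=-3.093: |R|=1.04091 >1
So |R|<1 on (-3.0000, 0).

left endpoint -3.0000.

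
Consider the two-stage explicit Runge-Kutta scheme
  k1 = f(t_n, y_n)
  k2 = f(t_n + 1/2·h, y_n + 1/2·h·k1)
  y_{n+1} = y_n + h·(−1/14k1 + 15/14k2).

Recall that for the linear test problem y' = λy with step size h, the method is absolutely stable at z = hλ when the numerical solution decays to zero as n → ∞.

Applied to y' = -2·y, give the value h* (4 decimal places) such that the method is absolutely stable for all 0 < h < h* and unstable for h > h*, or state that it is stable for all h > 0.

With y'=λy (z=hλ):
  k1=λy_n ⇒ h·k1=z·y_n;  k2=λ(1+1/2z)y_n ⇒ h·k2=z(1+1/2z)y_n
  y_{n+1}/y_n = 1 − 1/14z + 15/14z(1+1/2z) = 1 + z + 15/28z²
  ⇒ R(z) = 1 + z + 15/28z².

Boundary: |R(x)|=1, x<0.
x=-1.24: |R|=0.5837
R=1: x+15/28x²=0 ⇒ x=−28/15=-1.8667; min R=1−1/(4·15/28)=0.5333>−1
Confirm numerically:
  x=-1.739: |R|=0.88106 <1
  x=-1.199: |R|=0.57114 <1
  x=-1.155: |R|=0.55966 <1
  x=-1.115: |R|=0.55101 <1
  x=-2.379: |R|=1.65295 >1
  x=-2.061: |R|=1.21456 >1
  x=-1.991: |R|=1.13261 >1
Interval (-1.8667, 0).

(-1.8667,0); λ=-2 ⇒ h* = (28/15)/2 = 0.9333.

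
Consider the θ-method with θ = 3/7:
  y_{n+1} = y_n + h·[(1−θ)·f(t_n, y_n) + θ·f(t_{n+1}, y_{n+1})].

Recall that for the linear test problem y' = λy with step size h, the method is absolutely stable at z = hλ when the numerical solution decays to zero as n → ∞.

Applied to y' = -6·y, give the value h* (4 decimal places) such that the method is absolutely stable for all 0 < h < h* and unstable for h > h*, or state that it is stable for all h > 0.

On y'=λy, z=hλ:
  y_{n+1} = y_n + z·[4/7·y_n + 3/7·y_{n+1}] ⇒ (1 − 3/7z)y_{n+1} = (1 + 4/7z)y_n
  ⇒ R(z) = (1 + 4/7z)/(1 − 3/7z).

Boundary: |R(x)|=1, x<0.
x=-0.39: |R|=0.6659
R=−1: 1+4/7x = −1+3/7x ⇒ -1/7x=2 ⇒ x=2/(-1/7)=-14.0000
Confirm numerically:
  x=-13.816: |R|=0.99620 <1
  x=-10.214: |R|=0.89942 <1
  x=-5.853: |R|=0.66827 <1
  x=-14.262: |R|=1.00526 >1
  x=-14.090: |R|=1.00183 >1
So |R|<1 on (-14.0000, 0).

(-14.0000,0); λ=-6 ⇒ h* = (14)/6 = 2.3333.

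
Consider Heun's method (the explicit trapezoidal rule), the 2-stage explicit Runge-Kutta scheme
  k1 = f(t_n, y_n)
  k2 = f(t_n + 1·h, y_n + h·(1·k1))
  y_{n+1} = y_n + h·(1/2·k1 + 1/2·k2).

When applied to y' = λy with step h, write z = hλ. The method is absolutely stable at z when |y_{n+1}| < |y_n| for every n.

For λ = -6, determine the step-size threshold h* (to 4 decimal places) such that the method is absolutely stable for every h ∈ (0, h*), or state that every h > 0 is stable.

(-2.0000,0); λ=-6 ⇒ h* = 0.3333.

Test eqn y'=λy, z=hλ:
  order 2, 2-stage ⇒ R(z)=1+z+z^2/2
  (e.g. R(-0.69)=0.54805, |R|=0.54805)

Find x<0 with |R(x)|<1.
x=-0.69: |R|=0.5481
|R(-1.87)|=0.8785 |R(-0.93)|=0.5025 |R(-0.78)|=0.5242
Bisect:
  x_lo=-2.4041 |R|=1.4858  x_hi=-0.2305 |R|=0.7960
  mid=-1.31733 |R|=0.55035 →hi
  mid=-1.86073 |R|=0.87043 →hi
  mid=-2.13243 |R|=1.14120 →lo
  mid=-1.99658 |R|=0.99658 →hi
  mid=-2.06450 |R|=1.06658 →lo
  mid=-2.03054 |R|=1.03101 →lo
  mid=-2.01356 |R|=1.01365 →lo
  mid=-2.00507 |R|=1.00508 →lo
  mid=-2.00082 |R|=1.00082 →lo
  ...
  [-2.00003,-1.99990] ⇒ x*=-2.0000
So |R|<1 on (-2.0000, 0).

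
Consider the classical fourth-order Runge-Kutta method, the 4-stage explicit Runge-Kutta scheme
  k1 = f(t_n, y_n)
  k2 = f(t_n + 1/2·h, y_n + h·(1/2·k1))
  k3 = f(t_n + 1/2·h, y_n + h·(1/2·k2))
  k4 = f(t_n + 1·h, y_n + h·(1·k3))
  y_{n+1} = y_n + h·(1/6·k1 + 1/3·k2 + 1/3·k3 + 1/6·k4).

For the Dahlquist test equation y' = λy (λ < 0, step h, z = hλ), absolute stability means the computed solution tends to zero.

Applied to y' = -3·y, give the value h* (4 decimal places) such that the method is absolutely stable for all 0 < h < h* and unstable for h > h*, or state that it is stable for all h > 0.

(-2.7853,0); λ=-3 ⇒ h* = 0.9284.

Test eqn y'=λy, z=hλ:
  order 4, 4-stage ⇒ R(z)=1+z+z^2/2+z^3/6+z^4/24
  (e.g. R(-0.96)=0.38873, |R|=0.38873)

Need |R(x)|<1, x<0.
x=-0.96: |R|=0.3887
|R(-2.2)|=0.4214 |R(-1.59)|=0.2704 |R(-1.49)|=0.2741
Bisect:
  x_lo=-3.1230 |R|=1.6406  x_hi=-0.1945 |R|=0.8232
  mid=-1.65880 |R|=0.27175 →hi
  mid=-2.39092 |R|=0.55098 →hi
  mid=-2.75698 |R|=0.95815 →hi
  mid=-2.94001 |R|=1.25945 →lo
  mid=-2.84850 |R|=1.09955 →lo
  mid=-2.80274 |R|=1.02662 →lo
  mid=-2.77986 |R|=0.99184 →hi
  mid=-2.79130 |R|=1.00910 →lo
  mid=-2.78558 |R|=1.00043 →lo
  mid=-2.78272 |R|=0.99613 →hi
  ...
  [-2.78540,-2.78522] ⇒ x*=-2.7853
Stable set (-2.7853, 0).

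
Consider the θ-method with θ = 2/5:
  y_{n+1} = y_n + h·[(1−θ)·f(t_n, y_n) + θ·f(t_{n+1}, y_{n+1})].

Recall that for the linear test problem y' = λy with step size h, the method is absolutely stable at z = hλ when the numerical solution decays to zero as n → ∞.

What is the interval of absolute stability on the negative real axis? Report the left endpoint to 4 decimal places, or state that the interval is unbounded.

With y'=λy (z=hλ):
  y_{n+1} = y_n + z·[3/5·y_n + 2/5·y_{n+1}] ⇒ (1 − 2/5z)y_{n+1} = (1 + 3/5z)y_n
  ⇒ R(z) = (1 + 3/5z)/(1 − 2/5z).

Boundary: |R(x)|=1, x<0.
x=-1.49: |R|=0.0664
R=−1: 1+3/5x = −1+2/5x ⇒ -1/5x=2 ⇒ x=2/(-1/5)=-10.0000
Confirm numerically:
  x=-7.024: |R|=0.84376 <1
  x=-5.714: |R|=0.73910 <1
  x=-5.089: |R|=0.67644 <1
  x=-4.938: |R|=0.65972 <1
  x=-10.277: |R|=1.01084 >1
  x=-10.045: |R|=1.00179 >1
So |R|<1 on (-10.0000, 0).

(-10.0000, 0).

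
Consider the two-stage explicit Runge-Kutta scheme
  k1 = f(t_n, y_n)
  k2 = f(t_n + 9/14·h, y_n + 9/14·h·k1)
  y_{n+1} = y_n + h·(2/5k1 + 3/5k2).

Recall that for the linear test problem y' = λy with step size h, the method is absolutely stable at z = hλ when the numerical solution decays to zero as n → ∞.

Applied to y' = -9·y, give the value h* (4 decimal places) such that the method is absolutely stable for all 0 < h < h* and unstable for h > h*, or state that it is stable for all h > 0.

With y'=λy (z=hλ):
  k1=λy_n ⇒ h·k1=z·y_n;  k2=λ(1+9/14z)y_n ⇒ h·k2=z(1+9/14z)y_n
  y_{n+1}/y_n = 1 + 2/5z + 3/5z(1+9/14z) = 1 + z + 27/70z²
  ⇒ R(z) = 1 + z + 27/70z².

Solve |R(x)|<1 on ℝ⁻.
x=-1.63: |R|=0.3948
R=1: x+27/70x²=0 ⇒ x=−70/27=-2.5926; min R=1−1/(4·27/70)=0.3519>−1
Confirm numerically:
  x=-1.774: |R|=0.43987 <1
  x=-1.500: |R|=0.36786 <1
  x=-1.496: |R|=0.36723 <1
  x=-1.200: |R|=0.35543 <1
  x=-3.021: |R|=1.49920 >1
  x=-3.007: |R|=1.48065 >1
  x=-2.741: |R|=1.15690 >1
Interval (-2.5926, 0).

(-2.5926,0); λ=-9 ⇒ h* = (70/27)/9 = 0.2881.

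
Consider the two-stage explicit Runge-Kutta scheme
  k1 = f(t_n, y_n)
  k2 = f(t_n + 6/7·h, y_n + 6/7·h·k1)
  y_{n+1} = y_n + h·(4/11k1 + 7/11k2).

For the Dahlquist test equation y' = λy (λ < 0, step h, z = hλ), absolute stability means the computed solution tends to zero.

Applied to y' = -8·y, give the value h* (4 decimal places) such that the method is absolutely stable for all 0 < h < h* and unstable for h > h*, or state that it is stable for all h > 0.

Test eqn y'=λy, z=hλ:
  k1=λy_n ⇒ h·k1=z·y_n;  k2=λ(1+6/7z)y_n ⇒ h·k2=z(1+6/7z)y_n
  y_{n+1}/y_n = 1 + 4/11z + 7/11z(1+6/7z) = 1 + z + 6/11z²
  ⇒ R(z) = 1 + z + 6/11z².

Need |R(x)|<1, x<0.
x=-0.86: |R|=0.5434
R=1: x+6/11x²=0 ⇒ x=−11/6=-1.8333; min R=1−1/(4·6/11)=0.5417>−1
Confirm numerically:
  x=-1.667: |R|=0.84876 <1
  x=-0.976: |R|=0.54359 <1
  x=-0.917: |R|=0.54167 <1
  x=-0.779: |R|=0.55200 <1
  x=-2.268: |R|=1.53772 >1
  x=-1.972: |R|=1.14915 >1
  x=-1.863: |R|=1.03015 >1
Stable set (-1.8333, 0).

(-1.8333,0); λ=-8 ⇒ h* = (11/6)/8 = 0.2292.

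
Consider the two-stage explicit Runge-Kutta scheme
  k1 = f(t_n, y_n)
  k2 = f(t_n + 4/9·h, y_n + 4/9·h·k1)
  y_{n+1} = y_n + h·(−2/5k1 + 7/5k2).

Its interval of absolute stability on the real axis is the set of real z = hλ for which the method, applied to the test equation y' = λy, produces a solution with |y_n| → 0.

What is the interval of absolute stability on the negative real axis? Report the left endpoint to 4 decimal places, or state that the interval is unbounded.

z∈(-1.6071,0).

On y'=λy, z=hλ:
  k1=λy_n ⇒ h·k1=z·y_n;  k2=λ(1+4/9z)y_n ⇒ h·k2=z(1+4/9z)y_n
  y_{n+1}/y_n = 1 − 2/5z + 7/5z(1+4/9z) = 1 + z + 28/45z²
  R(z) = 1 + z + 28/45z².

Find x<0 with |R(x)|<1.
x=-1: |R|=0.6222
R=1: x+28/45x²=0 ⇒ x=−45/28=-1.6071; min R=1−1/(4·28/45)=0.5982>−1
Confirm numerically:
  x=-1.404: |R|=0.82253 <1
  x=-1.078: |R|=0.64507 <1
  x=-1.050: |R|=0.63600 <1
  x=-2.013: |R|=1.50835 >1
  x=-1.902: |R|=1.34895 >1
So |R|<1 on (-1.6071, 0).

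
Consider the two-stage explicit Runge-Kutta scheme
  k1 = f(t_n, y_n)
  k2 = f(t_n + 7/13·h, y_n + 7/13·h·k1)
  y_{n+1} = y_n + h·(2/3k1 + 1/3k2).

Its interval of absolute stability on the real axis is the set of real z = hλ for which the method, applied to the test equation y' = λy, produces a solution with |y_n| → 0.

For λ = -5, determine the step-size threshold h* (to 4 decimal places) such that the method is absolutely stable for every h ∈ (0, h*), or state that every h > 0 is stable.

(-5.5714,0); λ=-5 ⇒ h* = (39/7)/5 = 1.1143.

Set f=λy, z=hλ:
  k1=λy_n ⇒ h·k1=z·y_n;  k2=λ(1+7/13z)y_n ⇒ h·k2=z(1+7/13z)y_n
  y_{n+1}/y_n = 1 + 2/3z + 1/3z(1+7/13z) = 1 + z + 7/39z²
  so R(z) = 1 + z + 7/39z².

Solve |R(x)|<1 on ℝ⁻.
x=-0.58: |R|=0.4804
R=1: x+7/39x²=0 ⇒ x=−39/7=-5.5714; min R=1−1/(4·7/39)=-0.3929>−1
Confirm numerically:
  x=-5.460: |R|=0.89080 <1
  x=-4.803: |R|=0.33756 <1
  x=-4.137: |R|=0.06512 <1
  x=-6.142: |R|=1.62900 >1
  x=-6.027: |R|=1.49282 >1
  x=-5.786: |R|=1.22284 >1
So |R|<1 on (-5.5714, 0).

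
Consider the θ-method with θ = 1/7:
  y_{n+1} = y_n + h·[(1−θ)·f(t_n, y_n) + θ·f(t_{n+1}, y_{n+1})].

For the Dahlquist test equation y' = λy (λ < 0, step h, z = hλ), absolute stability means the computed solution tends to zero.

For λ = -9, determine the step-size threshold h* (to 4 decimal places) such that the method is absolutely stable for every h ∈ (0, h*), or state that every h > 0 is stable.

(-2.8000,0); λ=-9 ⇒ h* = (14/5)/9 = 0.3111.

Set f=λy, z=hλ:
  y_{n+1} = y_n + z·[6/7·y_n + 1/7·y_{n+1}] ⇒ (1 − 1/7z)y_{n+1} = (1 + 6/7z)y_n
  so R(z) = (1 + 6/7z)/(1 − 1/7z).

Boundary: |R(x)|=1, x<0.
x=-1.27: |R|=0.0750
R=−1: 1+6/7x = −1+1/7x ⇒ -5/7x=2 ⇒ x=2/(-5/7)=-2.8000
Confirm numerically:
  x=-2.090: |R|=0.60946 <1
  x=-1.800: |R|=0.43182 <1
  x=-1.509: |R|=0.24139 <1
  x=-3.280: |R|=1.23346 >1
  x=-3.263: |R|=1.22557 >1
  x=-2.864: |R|=1.03244 >1
Stable set (-2.8000, 0).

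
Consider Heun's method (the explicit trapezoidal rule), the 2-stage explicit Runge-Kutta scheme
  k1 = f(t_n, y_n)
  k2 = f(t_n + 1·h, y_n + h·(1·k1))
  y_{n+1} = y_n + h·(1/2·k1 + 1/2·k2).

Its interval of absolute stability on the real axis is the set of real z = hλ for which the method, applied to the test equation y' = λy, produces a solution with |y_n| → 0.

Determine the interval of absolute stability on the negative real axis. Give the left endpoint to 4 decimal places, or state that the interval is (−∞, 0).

(-2.0000, 0).

With y'=λy (z=hλ):
  order 2, 2-stage ⇒ R(z)=1+z+z^2/2
  (e.g. R(-1.49)=0.62005, |R|=0.62005)

Need |R(x)|<1, x<0.
x=-1.49: |R|=0.6200
|R(-1.49)|=0.6200 |R(-0.9)|=0.5050 |R(-0.66)|=0.5578
Bisect:
  x_lo=-2.7524 |R|=2.0355  x_hi=-0.0607 |R|=0.9411
  mid=-1.40659 |R|=0.58266 →hi
  mid=-2.07952 |R|=1.08268 →lo
  mid=-1.74306 |R|=0.77607 →hi
  mid=-1.91129 |R|=0.91522 →hi
  mid=-1.99541 |R|=0.99542 →hi
  mid=-2.03746 |R|=1.03817 →lo
  mid=-2.01643 |R|=1.01657 →lo
  mid=-2.00592 |R|=1.00594 →lo
  mid=-2.00066 |R|=1.00066 →lo
  mid=-1.99803 |R|=0.99804 →hi
  ...
  [-2.00001,-1.99984] ⇒ x*=-2.0000
So |R|<1 on (-2.0000, 0).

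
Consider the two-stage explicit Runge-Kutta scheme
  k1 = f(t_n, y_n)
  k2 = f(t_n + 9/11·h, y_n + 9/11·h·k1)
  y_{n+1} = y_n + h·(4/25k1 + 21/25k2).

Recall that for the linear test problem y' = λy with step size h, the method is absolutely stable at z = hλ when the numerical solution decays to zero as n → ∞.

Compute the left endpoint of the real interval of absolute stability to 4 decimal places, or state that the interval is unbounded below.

z* = -1.4550.

With y'=λy (z=hλ):
  k1=λy_n ⇒ h·k1=z·y_n;  k2=λ(1+9/11z)y_n ⇒ h·k2=z(1+9/11z)y_n
  y_{n+1}/y_n = 1 + 4/25z + 21/25z(1+9/11z) = 1 + z + 189/275z²
  R(z) = 1 + z + 189/275z².

Solve |R(x)|<1 on ℝ⁻.
x=-0.45: |R|=0.6892
R=1: x+189/275x²=0 ⇒ x=−275/189=-1.4550; min R=1−1/(4·189/275)=0.6362>−1
Confirm numerically:
  x=-1.135: |R|=0.75036 <1
  x=-1.066: |R|=0.71499 <1
  x=-0.640: |R|=0.64151 <1
  x=-1.963: |R|=1.68532 >1
  x=-1.923: |R|=1.61849 >1
  x=-1.502: |R|=1.04849 >1
Stable set (-1.4550, 0).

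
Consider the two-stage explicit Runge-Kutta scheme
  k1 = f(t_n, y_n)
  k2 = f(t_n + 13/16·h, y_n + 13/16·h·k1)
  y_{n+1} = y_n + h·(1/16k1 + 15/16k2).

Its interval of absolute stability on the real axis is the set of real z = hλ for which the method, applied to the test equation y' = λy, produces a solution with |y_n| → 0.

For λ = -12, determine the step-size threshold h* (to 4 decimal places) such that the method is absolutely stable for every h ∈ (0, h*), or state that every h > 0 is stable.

With y'=λy (z=hλ):
  k1=λy_n ⇒ h·k1=z·y_n;  k2=λ(1+13/16z)y_n ⇒ h·k2=z(1+13/16z)y_n
  y_{n+1}/y_n = 1 + 1/16z + 15/16z(1+13/16z) = 1 + z + 195/256z²
  R(z) = 1 + z + 195/256z².

Solve |R(x)|<1 on ℝ⁻.
x=-0.82: |R|=0.6922
R=1: x+195/256x²=0 ⇒ x=−256/195=-1.3128; min R=1−1/(4·195/256)=0.6718>−1
Confirm numerically:
  x=-1.213: |R|=0.90777 <1
  x=-1.201: |R|=0.89770 <1
  x=-0.942: |R|=0.73392 <1
  x=-0.817: |R|=0.69144 <1
  x=-1.784: |R|=1.64029 >1
  x=-1.485: |R|=1.19476 >1
So |R|<1 on (-1.3128, 0).

(-1.3128,0); λ=-12 ⇒ h* = (256/195)/12 = 0.1094.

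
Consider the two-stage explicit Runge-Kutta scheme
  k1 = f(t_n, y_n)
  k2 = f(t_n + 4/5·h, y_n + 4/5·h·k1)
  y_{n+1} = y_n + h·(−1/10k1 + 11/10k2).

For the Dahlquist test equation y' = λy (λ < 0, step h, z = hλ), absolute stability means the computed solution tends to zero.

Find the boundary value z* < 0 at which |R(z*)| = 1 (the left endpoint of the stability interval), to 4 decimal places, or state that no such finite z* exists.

z* = -1.1364.

On y'=λy, z=hλ:
  k1=λy_n ⇒ h·k1=z·y_n;  k2=λ(1+4/5z)y_n ⇒ h·k2=z(1+4/5z)y_n
  y_{n+1}/y_n = 1 − 1/10z + 11/10z(1+4/5z) = 1 + z + 22/25z²
  ⇒ R(z) = 1 + z + 22/25z².

Find x<0 with |R(x)|<1.
x=-0.73: |R|=0.7390
R=1: x+22/25x²=0 ⇒ x=−25/22=-1.1364; min R=1−1/(4·22/25)=0.7159>−1
Confirm numerically:
  x=-1.097: |R|=0.96200 <1
  x=-1.018: |R|=0.89397 <1
  x=-0.771: |R|=0.75211 <1
  x=-0.761: |R|=0.74863 <1
  x=-1.731: |R|=1.90580 >1
  x=-1.525: |R|=1.52155 >1
So |R|<1 on (-1.1364, 0).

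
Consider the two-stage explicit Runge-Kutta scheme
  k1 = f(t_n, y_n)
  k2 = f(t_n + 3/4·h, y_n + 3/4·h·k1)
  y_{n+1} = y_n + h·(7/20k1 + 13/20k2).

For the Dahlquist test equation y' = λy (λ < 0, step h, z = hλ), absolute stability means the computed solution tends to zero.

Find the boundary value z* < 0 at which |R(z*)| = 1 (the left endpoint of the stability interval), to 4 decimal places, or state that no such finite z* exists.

left endpoint -2.0513.

On y'=λy, z=hλ:
  k1=λy_n ⇒ h·k1=z·y_n;  k2=λ(1+3/4z)y_n ⇒ h·k2=z(1+3/4z)y_n
  y_{n+1}/y_n = 1 + 7/20z + 13/20z(1+3/4z) = 1 + z + 39/80z²
  so R(z) = 1 + z + 39/80z².

Need |R(x)|<1, x<0.
x=-0.48: |R|=0.6323
R=1: x+39/80x²=0 ⇒ x=−80/39=-2.0513; min R=1−1/(4·39/80)=0.4872>−1
Confirm numerically:
  x=-1.646: |R|=0.67479 <1
  x=-1.343: |R|=0.53628 <1
  x=-1.258: |R|=0.51350 <1
  x=-1.108: |R|=0.49049 <1
  x=-2.441: |R|=1.46376 >1
  x=-2.356: |R|=1.34998 >1
So |R|<1 on (-2.0513, 0).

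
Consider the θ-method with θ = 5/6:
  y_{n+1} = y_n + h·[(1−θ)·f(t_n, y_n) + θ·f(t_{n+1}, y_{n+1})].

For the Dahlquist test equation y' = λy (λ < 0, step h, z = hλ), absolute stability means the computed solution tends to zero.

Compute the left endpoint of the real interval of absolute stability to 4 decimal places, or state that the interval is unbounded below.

Test eqn y'=λy, z=hλ:
  y_{n+1} = y_n + z·[1/6·y_n + 5/6·y_{n+1}] ⇒ (1 − 5/6z)y_{n+1} = (1 + 1/6z)y_n
  R(z) = (1 + 1/6z)/(1 − 5/6z).

Need |R(x)|<1, x<0.
x=-0.73: |R|=0.5461
x=-2: |R|=0.2500
x=-10: |R|=0.0714
x=-100: |R|=0.1858
θ=5/6≥1/2 ⇒ |1+1/6x|<|1−5/6x| ∀x<0 ⇒ stable on all of ℝ⁻.

interval (−∞, 0).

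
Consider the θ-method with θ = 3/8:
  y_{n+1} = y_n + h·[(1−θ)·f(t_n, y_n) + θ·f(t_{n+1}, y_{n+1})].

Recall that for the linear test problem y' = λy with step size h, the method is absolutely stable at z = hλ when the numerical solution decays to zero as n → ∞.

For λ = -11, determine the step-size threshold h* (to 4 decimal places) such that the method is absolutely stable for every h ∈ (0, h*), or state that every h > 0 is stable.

(-8.0000,0); λ=-11 ⇒ h* = (8)/11 = 0.7273.

On y'=λy, z=hλ:
  y_{n+1} = y_n + z·[5/8·y_n + 3/8·y_{n+1}] ⇒ (1 − 3/8z)y_{n+1} = (1 + 5/8z)y_n
  Hence R(z) = (1 + 5/8z)/(1 − 3/8z).

Boundary: |R(x)|=1, x<0.
x=-1.45: |R|=0.0607
R=−1: 1+5/8x = −1+3/8x ⇒ -1/4x=2 ⇒ x=2/(-1/4)=-8.0000
Confirm numerically:
  x=-7.211: |R|=0.94675 <1
  x=-7.004: |R|=0.93134 <1
  x=-5.101: |R|=0.75119 <1
  x=-4.489: |R|=0.67289 <1
  x=-8.574: |R|=1.03404 >1
  x=-8.388: |R|=1.02340 >1
Stable set (-8.0000, 0).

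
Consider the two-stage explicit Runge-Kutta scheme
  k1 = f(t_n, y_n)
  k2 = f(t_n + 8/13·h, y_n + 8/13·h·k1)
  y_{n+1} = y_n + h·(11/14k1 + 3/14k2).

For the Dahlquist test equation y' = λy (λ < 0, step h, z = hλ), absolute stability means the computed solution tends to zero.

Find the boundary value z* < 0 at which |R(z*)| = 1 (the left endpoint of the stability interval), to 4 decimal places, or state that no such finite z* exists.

left endpoint -7.5833.

On y'=λy, z=hλ:
  k1=λy_n ⇒ h·k1=z·y_n;  k2=λ(1+8/13z)y_n ⇒ h·k2=z(1+8/13z)y_n
  y_{n+1}/y_n = 1 + 11/14z + 3/14z(1+8/13z) = 1 + z + 12/91z²
  ⇒ R(z) = 1 + z + 12/91z².

Need |R(x)|<1, x<0.
x=-1.68: |R|=0.3078
R=1: x+12/91x²=0 ⇒ x=−91/12=-7.5833; min R=1−1/(4·12/91)=-0.8958>−1
Confirm numerically:
  x=-7.441: |R|=0.86034 <1
  x=-5.919: |R|=0.29906 <1
  x=-5.746: |R|=0.39217 <1
  x=-3.793: |R|=0.89583 <1
  x=-7.830: |R|=1.25469 >1
  x=-7.624: |R|=1.04088 >1
Interval (-7.5833, 0).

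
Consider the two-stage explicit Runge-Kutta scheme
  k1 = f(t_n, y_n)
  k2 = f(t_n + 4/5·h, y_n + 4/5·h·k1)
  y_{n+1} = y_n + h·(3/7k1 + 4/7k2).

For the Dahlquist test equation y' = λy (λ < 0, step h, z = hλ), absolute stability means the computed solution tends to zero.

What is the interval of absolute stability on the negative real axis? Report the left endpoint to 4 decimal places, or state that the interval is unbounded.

(-2.1875, 0).

Test eqn y'=λy, z=hλ:
  k1=λy_n ⇒ h·k1=z·y_n;  k2=λ(1+4/5z)y_n ⇒ h·k2=z(1+4/5z)y_n
  y_{n+1}/y_n = 1 + 3/7z + 4/7z(1+4/5z) = 1 + z + 16/35z²
  so R(z) = 1 + z + 16/35z².

Need |R(x)|<1, x<0.
x=-0.55: |R|=0.5883
R=1: x+16/35x²=0 ⇒ x=−35/16=-2.1875; min R=1−1/(4·16/35)=0.4531>−1
Confirm numerically:
  x=-1.877: |R|=0.73357 <1
  x=-1.736: |R|=0.64169 <1
  x=-1.371: |R|=0.48826 <1
  x=-1.303: |R|=0.47314 <1
  x=-2.413: |R|=1.24875 >1
  x=-2.360: |R|=1.18610 >1
  x=-2.303: |R|=1.12160 >1
So |R|<1 on (-2.1875, 0).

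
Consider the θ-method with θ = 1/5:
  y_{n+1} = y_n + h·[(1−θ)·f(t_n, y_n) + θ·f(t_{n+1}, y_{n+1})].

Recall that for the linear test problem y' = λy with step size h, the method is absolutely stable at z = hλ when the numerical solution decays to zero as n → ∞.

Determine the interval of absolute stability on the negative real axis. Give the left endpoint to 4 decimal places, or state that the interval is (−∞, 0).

z∈(-3.3333,0).

On y'=λy, z=hλ:
  y_{n+1} = y_n + z·[4/5·y_n + 1/5·y_{n+1}] ⇒ (1 − 1/5z)y_{n+1} = (1 + 4/5z)y_n
  R(z) = (1 + 4/5z)/(1 − 1/5z).

Boundary: |R(x)|=1, x<0.
x=-1.13: |R|=0.0783
R=−1: 1+4/5x = −1+1/5x ⇒ -3/5x=2 ⇒ x=2/(-3/5)=-3.3333
Confirm numerically:
  x=-2.855: |R|=0.81731 <1
  x=-2.579: |R|=0.70141 <1
  x=-2.082: |R|=0.46992 <1
  x=-1.517: |R|=0.16388 <1
  x=-3.741: |R|=1.13992 >1
  x=-3.656: |R|=1.11183 >1
  x=-3.407: |R|=1.02629 >1
Stable set (-3.3333, 0).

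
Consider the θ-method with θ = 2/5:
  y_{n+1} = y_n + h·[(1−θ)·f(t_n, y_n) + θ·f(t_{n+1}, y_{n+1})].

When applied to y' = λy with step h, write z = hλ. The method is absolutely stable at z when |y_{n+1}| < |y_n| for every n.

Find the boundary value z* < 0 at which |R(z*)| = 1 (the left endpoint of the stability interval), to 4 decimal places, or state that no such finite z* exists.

On y'=λy, z=hλ:
  y_{n+1} = y_n + z·[3/5·y_n + 2/5·y_{n+1}] ⇒ (1 − 2/5z)y_{n+1} = (1 + 3/5z)y_n
  so R(z) = (1 + 3/5z)/(1 − 2/5z).

Solve |R(x)|<1 on ℝ⁻.
x=-1.34: |R|=0.1276
R=−1: 1+3/5x = −1+2/5x ⇒ -1/5x=2 ⇒ x=2/(-1/5)=-10.0000
Confirm numerically:
  x=-9.266: |R|=0.96881 <1
  x=-7.741: |R|=0.88971 <1
  x=-6.166: |R|=0.77879 <1
  x=-5.374: |R|=0.70625 <1
  x=-10.319: |R|=1.01244 >1
  x=-10.104: |R|=1.00413 >1
  x=-10.039: |R|=1.00156 >1
Stable set (-10.0000, 0).

left endpoint -10.0000.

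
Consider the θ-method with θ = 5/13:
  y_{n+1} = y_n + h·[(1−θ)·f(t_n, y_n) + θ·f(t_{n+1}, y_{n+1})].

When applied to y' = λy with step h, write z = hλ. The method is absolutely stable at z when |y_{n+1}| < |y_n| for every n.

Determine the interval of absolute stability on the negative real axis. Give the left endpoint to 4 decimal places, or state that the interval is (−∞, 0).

Set f=λy, z=hλ:
  y_{n+1} = y_n + z·[8/13·y_n + 5/13·y_{n+1}] ⇒ (1 − 5/13z)y_{n+1} = (1 + 8/13z)y_n
  R(z) = (1 + 8/13z)/(1 − 5/13z).

Need |R(x)|<1, x<0.
x=-0.35: |R|=0.6915
R=−1: 1+8/13x = −1+5/13x ⇒ -3/13x=2 ⇒ x=2/(-3/13)=-8.6667
Confirm numerically:
  x=-7.910: |R|=0.95680 <1
  x=-6.910: |R|=0.88917 <1
  x=-4.898: |R|=0.69843 <1
  x=-4.400: |R|=0.63429 <1
  x=-9.126: |R|=1.02350 >1
  x=-8.940: |R|=1.01421 >1
Interval (-8.6667, 0).

z∈(-8.6667,0).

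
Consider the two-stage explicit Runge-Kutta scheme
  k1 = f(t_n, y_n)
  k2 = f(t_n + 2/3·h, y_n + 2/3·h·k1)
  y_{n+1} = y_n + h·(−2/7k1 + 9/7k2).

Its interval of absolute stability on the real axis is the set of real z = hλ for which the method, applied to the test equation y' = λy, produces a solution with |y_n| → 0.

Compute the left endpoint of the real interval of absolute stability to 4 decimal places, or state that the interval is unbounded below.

With y'=λy (z=hλ):
  k1=λy_n ⇒ h·k1=z·y_n;  k2=λ(1+2/3z)y_n ⇒ h·k2=z(1+2/3z)y_n
  y_{n+1}/y_n = 1 − 2/7z + 9/7z(1+2/3z) = 1 + z + 6/7z²
  Hence R(z) = 1 + z + 6/7z².

Need |R(x)|<1, x<0.
x=-1.02: |R|=0.8718
R=1: x+6/7x²=0 ⇒ x=−7/6=-1.1667; min R=1−1/(4·6/7)=0.7083>−1
Confirm numerically:
  x=-0.864: |R|=0.77585 <1
  x=-0.791: |R|=0.74530 <1
  x=-0.602: |R|=0.70863 <1
  x=-1.745: |R|=1.86502 >1
  x=-1.471: |R|=1.38372 >1
Interval (-1.1667, 0).

z* = -1.1667.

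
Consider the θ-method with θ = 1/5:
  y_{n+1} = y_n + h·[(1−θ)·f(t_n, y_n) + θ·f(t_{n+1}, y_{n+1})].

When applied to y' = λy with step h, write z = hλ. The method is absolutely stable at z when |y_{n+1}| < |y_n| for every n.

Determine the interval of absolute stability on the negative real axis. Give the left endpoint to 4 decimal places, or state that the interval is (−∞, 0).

z∈(-3.3333,0).

With y'=λy (z=hλ):
  y_{n+1} = y_n + z·[4/5·y_n + 1/5·y_{n+1}] ⇒ (1 − 1/5z)y_{n+1} = (1 + 4/5z)y_n
  Hence R(z) = (1 + 4/5z)/(1 − 1/5z).

Solve |R(x)|<1 on ℝ⁻.
x=-0.88: |R|=0.2517
R=−1: 1+4/5x = −1+1/5x ⇒ -3/5x=2 ⇒ x=2/(-3/5)=-3.3333
Confirm numerically:
  x=-2.896: |R|=0.83384 <1
  x=-2.208: |R|=0.53163 <1
  x=-1.665: |R|=0.24906 <1
  x=-1.596: |R|=0.20982 <1
  x=-3.814: |R|=1.16360 >1
  x=-3.487: |R|=1.05432 >1
  x=-3.454: |R|=1.04282 >1
So |R|<1 on (-3.3333, 0).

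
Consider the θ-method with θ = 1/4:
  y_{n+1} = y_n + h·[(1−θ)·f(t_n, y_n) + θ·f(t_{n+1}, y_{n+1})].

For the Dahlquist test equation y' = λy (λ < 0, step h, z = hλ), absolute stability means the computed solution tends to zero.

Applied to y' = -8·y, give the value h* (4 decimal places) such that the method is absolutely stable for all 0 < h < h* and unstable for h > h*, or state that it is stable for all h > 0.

(-4.0000,0); λ=-8 ⇒ h* = (4)/8 = 0.5000.

With y'=λy (z=hλ):
  y_{n+1} = y_n + z·[3/4·y_n + 1/4·y_{n+1}] ⇒ (1 − 1/4z)y_{n+1} = (1 + 3/4z)y_n
  ⇒ R(z) = (1 + 3/4z)/(1 − 1/4z).

Need |R(x)|<1, x<0.
x=-0.96: |R|=0.2258
R=−1: 1+3/4x = −1+1/4x ⇒ -1/2x=2 ⇒ x=2/(-1/2)=-4.0000
Confirm numerically:
  x=-3.624: |R|=0.90136 <1
  x=-3.358: |R|=0.82550 <1
  x=-2.855: |R|=0.66594 <1
  x=-2.079: |R|=0.36799 <1
  x=-4.567: |R|=1.13237 >1
  x=-4.166: |R|=1.04066 >1
Interval (-4.0000, 0).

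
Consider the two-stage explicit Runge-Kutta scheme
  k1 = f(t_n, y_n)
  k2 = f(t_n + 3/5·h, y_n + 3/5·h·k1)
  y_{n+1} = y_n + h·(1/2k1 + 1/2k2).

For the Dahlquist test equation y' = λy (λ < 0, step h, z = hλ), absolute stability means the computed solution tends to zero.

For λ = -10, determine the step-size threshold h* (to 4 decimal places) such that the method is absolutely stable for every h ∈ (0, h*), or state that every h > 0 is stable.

Set f=λy, z=hλ:
  k1=λy_n ⇒ h·k1=z·y_n;  k2=λ(1+3/5z)y_n ⇒ h·k2=z(1+3/5z)y_n
  y_{n+1}/y_n = 1 + 1/2z + 1/2z(1+3/5z) = 1 + z + 3/10z²
  Hence R(z) = 1 + z + 3/10z².

Find x<0 with |R(x)|<1.
x=-1.74: |R|=0.1683
R=1: x+3/10x²=0 ⇒ x=−10/3=-3.3333; min R=1−1/(4·3/10)=0.1667>−1
Confirm numerically:
  x=-2.842: |R|=0.58109 <1
  x=-2.139: |R|=0.23360 <1
  x=-1.920: |R|=0.18592 <1
  x=-1.903: |R|=0.18342 <1
  x=-3.737: |R|=1.45255 >1
  x=-3.626: |R|=1.31836 >1
  x=-3.519: |R|=1.19601 >1
Stable set (-3.3333, 0).

(-3.3333,0); λ=-10 ⇒ h* = (10/3)/10 = 0.3333.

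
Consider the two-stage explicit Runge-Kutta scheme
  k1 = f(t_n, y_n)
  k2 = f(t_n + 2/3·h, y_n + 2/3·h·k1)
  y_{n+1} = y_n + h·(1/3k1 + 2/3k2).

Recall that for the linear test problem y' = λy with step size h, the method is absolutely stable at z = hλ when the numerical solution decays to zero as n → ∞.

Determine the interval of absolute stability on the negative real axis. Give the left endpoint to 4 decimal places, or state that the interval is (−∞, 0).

On y'=λy, z=hλ:
  k1=λy_n ⇒ h·k1=z·y_n;  k2=λ(1+2/3z)y_n ⇒ h·k2=z(1+2/3z)y_n
  y_{n+1}/y_n = 1 + 1/3z + 2/3z(1+2/3z) = 1 + z + 4/9z²
  Hence R(z) = 1 + z + 4/9z².

Need |R(x)|<1, x<0.
x=-0.54: |R|=0.5896
R=1: x+4/9x²=0 ⇒ x=−9/4=-2.2500; min R=1−1/(4·4/9)=0.4375>−1
Confirm numerically:
  x=-1.963: |R|=0.74961 <1
  x=-1.864: |R|=0.68022 <1
  x=-1.752: |R|=0.61222 <1
  x=-1.511: |R|=0.50372 <1
  x=-2.711: |R|=1.55545 >1
  x=-2.423: |R|=1.18630 >1
Interval (-2.2500, 0).

z∈(-2.2500,0).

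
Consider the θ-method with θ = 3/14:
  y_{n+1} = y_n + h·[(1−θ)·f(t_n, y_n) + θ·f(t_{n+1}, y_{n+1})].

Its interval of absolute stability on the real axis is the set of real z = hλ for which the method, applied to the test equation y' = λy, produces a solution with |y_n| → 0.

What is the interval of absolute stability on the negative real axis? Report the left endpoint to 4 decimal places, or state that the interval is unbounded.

(-3.5000, 0).

With y'=λy (z=hλ):
  y_{n+1} = y_n + z·[11/14·y_n + 3/14·y_{n+1}] ⇒ (1 − 3/14z)y_{n+1} = (1 + 11/14z)y_n
  Hence R(z) = (1 + 11/14z)/(1 − 3/14z).

Need |R(x)|<1, x<0.
x=-1.55: |R|=0.1635
R=−1: 1+11/14x = −1+3/14x ⇒ -4/7x=2 ⇒ x=2/(-4/7)=-3.5000
Confirm numerically:
  x=-2.783: |R|=0.74334 <1
  x=-2.335: |R|=0.55630 <1
  x=-1.970: |R|=0.38523 <1
  x=-3.914: |R|=1.12866 >1
  x=-3.648: |R|=1.04747 >1
  x=-3.628: |R|=1.04115 >1
Stable set (-3.5000, 0).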